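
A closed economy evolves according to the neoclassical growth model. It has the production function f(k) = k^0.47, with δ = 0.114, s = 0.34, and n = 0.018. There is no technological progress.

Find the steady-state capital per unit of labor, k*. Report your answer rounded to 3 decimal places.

In steady state, investment equals break-even investment: s·k^α = (n + δ)·k.
Rearranging, k^(1−α) = s / (n + δ).
k^0.53 = 0.34 / (0.018 + 0.114) = 0.34 / 0.132 = 2.5758
k* = 2.5758^(1/0.53) ≈ 5.9608

k* = 5.961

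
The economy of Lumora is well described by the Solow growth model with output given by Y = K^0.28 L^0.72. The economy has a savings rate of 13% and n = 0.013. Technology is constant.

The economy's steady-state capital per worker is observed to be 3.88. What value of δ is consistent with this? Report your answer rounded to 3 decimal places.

δ ≈ 0.036

In steady state, investment equals break-even investment: s·k^α = (n + δ)·k.
So s / (n + δ) = (k*)^(1−α) = 3.88^0.72 = 2.6544.
Therefore n + δ = s / 2.6544 = 0.13 / 2.6544 = 0.0490, so δ = 0.0490 − 0.013 = 0.0360.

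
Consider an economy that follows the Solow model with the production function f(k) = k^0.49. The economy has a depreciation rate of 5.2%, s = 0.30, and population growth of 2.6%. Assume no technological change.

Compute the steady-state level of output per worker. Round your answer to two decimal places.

At the steady state, Δk = 0, so s·k^α = (n + δ)·k.
Rearranging, k^(1−α) = s / (n + δ).
k^0.51 = 0.30 / (0.026 + 0.052) = 0.30 / 0.078 = 3.8462
k* = 3.8462^(1/0.51) ≈ 14.0321
y* = (k*)^α = 14.0321^0.49 ≈ 3.6483

y* = 3.65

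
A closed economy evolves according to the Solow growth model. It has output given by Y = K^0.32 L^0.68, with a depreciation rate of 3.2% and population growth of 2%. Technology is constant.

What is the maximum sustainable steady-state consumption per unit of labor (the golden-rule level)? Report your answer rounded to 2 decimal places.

At the golden rule, f'(k) = n + δ, so α·k^(α−1) = n + δ and k_gold = (α/(n + δ))^(1/(1−α)).
k_gold = (0.32/0.052)^(1/0.68) = 6.1538^1.4706 ≈ 14.4715
c_gold = f(k_gold) − (n + δ)·k_gold = 2.3516 − 0.052×14.4715 ≈ 1.5991

c_gold ≈ 1.60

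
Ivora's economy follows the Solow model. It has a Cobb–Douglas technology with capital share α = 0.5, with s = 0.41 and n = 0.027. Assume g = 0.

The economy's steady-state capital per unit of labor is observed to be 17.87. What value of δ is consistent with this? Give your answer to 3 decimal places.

δ ≈ 0.070

Steady state requires s·f(k) = (n + δ)·k, i.e. s·k^α = (n + δ)·k.
So s / (n + δ) = (k*)^(1−α) = 17.87^0.5 = 4.2273.
Therefore n + δ = s / 4.2273 = 0.41 / 4.2273 = 0.0970, so δ = 0.0970 − 0.027 = 0.0700.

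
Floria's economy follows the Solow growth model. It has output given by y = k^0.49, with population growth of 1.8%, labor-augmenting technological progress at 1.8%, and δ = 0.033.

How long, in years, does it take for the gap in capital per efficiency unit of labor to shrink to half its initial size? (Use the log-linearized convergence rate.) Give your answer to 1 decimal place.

Near the steady state the convergence rate is λ = (1 − α)(n + g + δ).
λ = (1 − 0.49) × 0.069 = 0.51 × 0.069 = 0.03519
Half-life = ln 2 / λ = 0.6931 / 0.03519 ≈ 19.70 years

about 19.7 years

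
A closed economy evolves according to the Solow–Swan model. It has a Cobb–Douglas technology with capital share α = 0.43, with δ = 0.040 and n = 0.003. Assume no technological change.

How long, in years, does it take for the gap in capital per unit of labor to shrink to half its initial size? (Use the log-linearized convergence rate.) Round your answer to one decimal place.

about 28.3 years

Near the steady state the convergence rate is λ = (1 − α)(n + δ).
λ = (1 − 0.43) × 0.043 = 0.57 × 0.043 = 0.02451
Half-life = ln 2 / λ = 0.6931 / 0.02451 ≈ 28.28 years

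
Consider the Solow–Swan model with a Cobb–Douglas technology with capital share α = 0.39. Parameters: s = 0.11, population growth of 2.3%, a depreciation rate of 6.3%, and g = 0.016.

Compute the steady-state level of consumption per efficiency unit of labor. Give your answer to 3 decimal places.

Steady state requires s·f(k) = (n + g + δ)·k, i.e. s·k^α = (n + g + δ)·k.
Rearranging, k^(1−α) = s / (n + g + δ).
k^0.61 = 0.11 / (0.023 + 0.016 + 0.063) = 0.11 / 0.102 = 1.0784
k* = 1.0784^(1/0.61) ≈ 1.1317
y* = (k*)^α = 1.1317^0.39 ≈ 1.0494
c* = (1 − s)·y* = (1 − 0.11) × 1.0494 ≈ 0.9340

c* ≈ 0.934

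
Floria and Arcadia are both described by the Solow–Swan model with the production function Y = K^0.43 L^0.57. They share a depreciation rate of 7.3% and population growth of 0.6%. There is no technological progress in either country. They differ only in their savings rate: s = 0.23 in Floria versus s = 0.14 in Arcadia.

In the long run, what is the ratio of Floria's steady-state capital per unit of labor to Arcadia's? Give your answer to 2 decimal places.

Steady-state k* = [s/(n + δ)]^(1/(1−α)), so the ratio is [ (s_F/(n + δ)_F) / (s_A/(n + δ)_A) ]^1.7544.
s_F/(n + δ)_F = 0.23/0.079 = 2.9114; s_A/(n + δ)_A = 0.14/0.079 = 1.7722.
Ratio = (2.9114/1.7722)^1.7544 = 1.6428^1.7544 ≈ 2.3890

ratio ≈ 2.39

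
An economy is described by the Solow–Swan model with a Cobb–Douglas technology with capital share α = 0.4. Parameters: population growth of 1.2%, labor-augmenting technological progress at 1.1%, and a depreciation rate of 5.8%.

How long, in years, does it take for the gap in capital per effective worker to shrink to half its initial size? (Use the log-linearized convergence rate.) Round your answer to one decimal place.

about 14.3 years

Near the steady state the convergence rate is λ = (1 − α)(n + g + δ).
λ = (1 − 0.4) × 0.081 = 0.6 × 0.081 = 0.0486
Half-life = ln 2 / λ = 0.6931 / 0.0486 ≈ 14.26 years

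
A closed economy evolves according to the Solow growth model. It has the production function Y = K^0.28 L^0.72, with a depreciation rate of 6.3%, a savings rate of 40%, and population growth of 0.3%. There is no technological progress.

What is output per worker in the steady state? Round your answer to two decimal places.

y* = 2.02

At the steady state, Δk = 0, so s·k^α = (n + δ)·k.
Dividing both sides by k: k^(1−α) = s / (n + δ).
k^0.72 = 0.40 / (0.003 + 0.063) = 0.40 / 0.066 = 6.0606
k* = 6.0606^(1/0.72) ≈ 12.2131
y* = (k*)^α = 12.2131^0.28 ≈ 2.0152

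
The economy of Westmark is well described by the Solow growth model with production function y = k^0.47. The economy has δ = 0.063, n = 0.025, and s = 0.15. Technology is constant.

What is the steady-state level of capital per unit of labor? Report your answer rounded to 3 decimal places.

At the steady state, Δk = 0, so s·k^α = (n + δ)·k.
Rearranging, k^(1−α) = s / (n + δ).
k^0.53 = 0.15 / (0.025 + 0.063) = 0.15 / 0.088 = 1.7045
k* = 1.7045^(1/0.53) ≈ 2.7351

k* = 2.735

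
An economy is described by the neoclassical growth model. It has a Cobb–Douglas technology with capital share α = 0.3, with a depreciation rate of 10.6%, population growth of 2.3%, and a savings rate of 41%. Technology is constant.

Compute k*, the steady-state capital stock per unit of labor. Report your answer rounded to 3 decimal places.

k* ≈ 5.217

Steady state requires s·f(k) = (n + δ)·k, i.e. s·k^α = (n + δ)·k.
Dividing both sides by k: k^(1−α) = s / (n + δ).
k^0.7 = 0.41 / (0.023 + 0.106) = 0.41 / 0.129 = 3.1783
k* = 3.1783^(1/0.7) ≈ 5.2170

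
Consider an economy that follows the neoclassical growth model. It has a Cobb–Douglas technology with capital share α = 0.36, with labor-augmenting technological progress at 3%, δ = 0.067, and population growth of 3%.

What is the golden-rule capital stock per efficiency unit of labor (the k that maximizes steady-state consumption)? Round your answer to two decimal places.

k_gold ≈ 5.09

The golden rule sets f'(k) = n + g + δ, i.e. α·k^(α−1) = n + g + δ.
So k^(1−α) = α / (n + g + δ) = 0.36 / 0.127 = 2.8346.
k_gold = 2.8346^(1/0.64) ≈ 5.0935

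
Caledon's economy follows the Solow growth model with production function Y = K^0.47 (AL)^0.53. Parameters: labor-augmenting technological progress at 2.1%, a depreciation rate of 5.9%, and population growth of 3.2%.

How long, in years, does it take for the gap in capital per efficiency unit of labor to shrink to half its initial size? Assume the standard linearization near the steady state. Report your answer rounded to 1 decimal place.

Near the steady state the convergence rate is λ = (1 − α)(n + g + δ).
λ = (1 − 0.47) × 0.112 = 0.53 × 0.112 = 0.05936
Half-life = ln 2 / λ = 0.6931 / 0.05936 ≈ 11.68 years

half-life ≈ 11.7 years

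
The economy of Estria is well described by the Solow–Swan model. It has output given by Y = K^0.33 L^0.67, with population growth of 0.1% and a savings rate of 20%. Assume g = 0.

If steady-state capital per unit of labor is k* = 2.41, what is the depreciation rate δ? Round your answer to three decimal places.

δ ≈ 0.110

Steady state requires s·f(k) = (n + δ)·k, i.e. s·k^α = (n + δ)·k.
So s / (n + δ) = (k*)^(1−α) = 2.41^0.67 = 1.8028.
Therefore n + δ = s / 1.8028 = 0.20 / 1.8028 = 0.1109, so δ = 0.1109 − 0.001 = 0.1099.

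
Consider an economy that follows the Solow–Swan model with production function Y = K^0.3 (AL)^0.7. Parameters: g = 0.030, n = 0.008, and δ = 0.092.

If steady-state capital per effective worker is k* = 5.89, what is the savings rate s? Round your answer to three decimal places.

s ≈ 0.450

Steady state requires s·f(k) = (n + g + δ)·k, i.e. s·k^α = (n + g + δ)·k.
So s / (n + g + δ) = (k*)^(1−α) = 5.89^0.7 = 3.4600.
Therefore s = 3.4600 × (n + g + δ) = 3.4600 × 0.130 = 0.4498.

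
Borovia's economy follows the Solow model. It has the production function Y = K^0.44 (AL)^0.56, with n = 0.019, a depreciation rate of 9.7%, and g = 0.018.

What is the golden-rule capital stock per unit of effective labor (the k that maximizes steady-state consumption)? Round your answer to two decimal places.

The golden rule sets f'(k) = n + g + δ, i.e. α·k^(α−1) = n + g + δ.
So k^(1−α) = α / (n + g + δ) = 0.44 / 0.134 = 3.2836.
k_gold = 3.2836^(1/0.56) ≈ 8.3571

k_gold ≈ 8.36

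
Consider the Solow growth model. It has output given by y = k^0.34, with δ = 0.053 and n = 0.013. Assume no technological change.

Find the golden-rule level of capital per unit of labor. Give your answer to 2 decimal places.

The golden rule sets f'(k) = n + δ, i.e. α·k^(α−1) = n + δ.
So k^(1−α) = α / (n + δ) = 0.34 / 0.066 = 5.1515.
k_gold = 5.1515^(1/0.66) ≈ 11.9864

k_gold ≈ 11.99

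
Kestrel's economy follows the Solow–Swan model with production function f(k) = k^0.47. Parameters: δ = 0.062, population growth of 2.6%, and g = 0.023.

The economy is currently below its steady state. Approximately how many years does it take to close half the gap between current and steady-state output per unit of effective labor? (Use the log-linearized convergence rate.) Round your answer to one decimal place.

half-life ≈ 11.8 years

Near the steady state the convergence rate is λ = (1 − α)(n + g + δ).
λ = (1 − 0.47) × 0.111 = 0.53 × 0.111 = 0.05883
Half-life = ln 2 / λ = 0.6931 / 0.05883 ≈ 11.78 years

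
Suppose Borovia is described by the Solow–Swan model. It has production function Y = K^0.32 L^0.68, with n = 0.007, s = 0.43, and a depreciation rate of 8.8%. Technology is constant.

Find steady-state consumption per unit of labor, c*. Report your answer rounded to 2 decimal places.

In steady state, investment equals break-even investment: s·k^α = (n + δ)·k.
Dividing both sides by k: k^(1−α) = s / (n + δ).
k^0.68 = 0.43 / (0.007 + 0.088) = 0.43 / 0.095 = 4.5263
k* = 4.5263^(1/0.68) ≈ 9.2115
y* = (k*)^α = 9.2115^0.32 ≈ 2.0351
c* = (1 − s)·y* = (1 − 0.43) × 2.0351 ≈ 1.1600

c* = 1.16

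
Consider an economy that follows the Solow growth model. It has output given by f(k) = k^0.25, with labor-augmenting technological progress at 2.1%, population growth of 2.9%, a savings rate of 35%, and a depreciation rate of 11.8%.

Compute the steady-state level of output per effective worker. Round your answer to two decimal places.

At the steady state, Δk = 0, so s·k^α = (n + g + δ)·k.
Rearranging, k^(1−α) = s / (n + g + δ).
k^0.75 = 0.35 / (0.029 + 0.021 + 0.118) = 0.35 / 0.168 = 2.0833
k* = 2.0833^(1/0.75) ≈ 2.6607
y* = (k*)^α = 2.6607^0.25 ≈ 1.2772

y* = 1.28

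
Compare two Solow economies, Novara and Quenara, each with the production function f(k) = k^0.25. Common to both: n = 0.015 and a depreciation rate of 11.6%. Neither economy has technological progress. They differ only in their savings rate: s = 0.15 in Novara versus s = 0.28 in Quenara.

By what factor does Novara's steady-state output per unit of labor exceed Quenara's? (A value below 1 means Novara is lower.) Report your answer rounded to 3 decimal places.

Steady-state y* = [s/(n + δ)]^(α/(1−α)), so the ratio is [ (s_N/(n + δ)_N) / (s_Q/(n + δ)_Q) ]^0.3333.
s_N/(n + δ)_N = 0.15/0.131 = 1.1450; s_Q/(n + δ)_Q = 0.28/0.131 = 2.1374.
Ratio = (1.1450/2.1374)^0.3333 = 0.5357^0.3333 ≈ 0.8122

y*_N / y*_Q ≈ 0.812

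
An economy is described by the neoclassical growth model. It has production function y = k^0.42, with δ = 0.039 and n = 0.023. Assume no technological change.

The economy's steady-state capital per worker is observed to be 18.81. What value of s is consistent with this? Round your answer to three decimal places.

s ≈ 0.340

Steady state requires s·f(k) = (n + δ)·k, i.e. s·k^α = (n + δ)·k.
So s / (n + δ) = (k*)^(1−α) = 18.81^0.58 = 5.4846.
Therefore s = 5.4846 × (n + δ) = 5.4846 × 0.062 = 0.3400.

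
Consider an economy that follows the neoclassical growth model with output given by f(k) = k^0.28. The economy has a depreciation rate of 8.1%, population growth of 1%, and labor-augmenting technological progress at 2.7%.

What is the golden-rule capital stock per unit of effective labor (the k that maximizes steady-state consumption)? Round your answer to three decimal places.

k_gold ≈ 3.321

The golden rule sets f'(k) = n + g + δ, i.e. α·k^(α−1) = n + g + δ.
So k^(1−α) = α / (n + g + δ) = 0.28 / 0.118 = 2.3729.
k_gold = 2.3729^(1/0.72) ≈ 3.3206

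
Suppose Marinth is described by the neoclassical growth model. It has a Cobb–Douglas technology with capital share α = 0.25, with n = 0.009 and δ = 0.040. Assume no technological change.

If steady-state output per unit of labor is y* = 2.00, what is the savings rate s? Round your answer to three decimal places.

s ≈ 0.392

In steady state, investment equals break-even investment: s·k^α = (n + δ)·k.
Since y* = [s/(n + δ)]^(α/(1−α)), we have s/(n + δ) = (y*)^((1−α)/α) = 2.00^3 = 8.0000.
Therefore s = 8.0000 × (n + δ) = 8.0000 × 0.049 = 0.3920.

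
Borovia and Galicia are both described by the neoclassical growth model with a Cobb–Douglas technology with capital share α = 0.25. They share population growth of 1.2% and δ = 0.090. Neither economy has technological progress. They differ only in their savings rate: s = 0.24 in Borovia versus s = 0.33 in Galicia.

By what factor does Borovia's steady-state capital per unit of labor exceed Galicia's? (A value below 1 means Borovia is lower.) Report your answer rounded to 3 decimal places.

Steady-state k* = [s/(n + δ)]^(1/(1−α)), so the ratio is [ (s_B/(n + δ)_B) / (s_G/(n + δ)_G) ]^1.3333.
s_B/(n + δ)_B = 0.24/0.102 = 2.3529; s_G/(n + δ)_G = 0.33/0.102 = 3.2353.
Ratio = (2.3529/3.2353)^1.3333 = 0.7273^1.3333 ≈ 0.6541

ratio ≈ 0.654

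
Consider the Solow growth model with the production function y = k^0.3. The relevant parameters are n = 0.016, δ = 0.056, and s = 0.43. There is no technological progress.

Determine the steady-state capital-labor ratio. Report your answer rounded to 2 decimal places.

Steady state requires s·f(k) = (n + δ)·k, i.e. s·k^α = (n + δ)·k.
Dividing both sides by k: k^(1−α) = s / (n + δ).
k^0.7 = 0.43 / (0.016 + 0.056) = 0.43 / 0.072 = 5.9722
k* = 5.9722^(1/0.7) ≈ 12.8459

k* ≈ 12.85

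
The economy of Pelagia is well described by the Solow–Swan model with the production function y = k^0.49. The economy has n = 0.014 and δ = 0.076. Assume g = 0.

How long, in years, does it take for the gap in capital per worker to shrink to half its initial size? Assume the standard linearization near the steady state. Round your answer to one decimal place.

about 15.1 years

Near the steady state the convergence rate is λ = (1 − α)(n + δ).
λ = (1 − 0.49) × 0.090 = 0.51 × 0.090 = 0.0459
Half-life = ln 2 / λ = 0.6931 / 0.0459 ≈ 15.10 years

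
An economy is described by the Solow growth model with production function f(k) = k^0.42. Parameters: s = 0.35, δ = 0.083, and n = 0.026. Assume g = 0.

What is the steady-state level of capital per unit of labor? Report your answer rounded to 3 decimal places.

k* ≈ 7.473

Steady state requires s·f(k) = (n + δ)·k, i.e. s·k^α = (n + δ)·k.
Rearranging, k^(1−α) = s / (n + δ).
k^0.58 = 0.35 / (0.026 + 0.083) = 0.35 / 0.109 = 3.2110
k* = 3.2110^(1/0.58) ≈ 7.4734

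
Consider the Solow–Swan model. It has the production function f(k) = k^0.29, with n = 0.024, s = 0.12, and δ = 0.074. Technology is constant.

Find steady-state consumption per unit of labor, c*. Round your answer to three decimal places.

Steady state requires s·f(k) = (n + δ)·k, i.e. s·k^α = (n + δ)·k.
Dividing both sides by k: k^(1−α) = s / (n + δ).
k^0.71 = 0.12 / (0.024 + 0.074) = 0.12 / 0.098 = 1.2245
k* = 1.2245^(1/0.71) ≈ 1.3301
y* = (k*)^α = 1.3301^0.29 ≈ 1.0862
c* = (1 − s)·y* = (1 − 0.12) × 1.0862 ≈ 0.9559

c* ≈ 0.956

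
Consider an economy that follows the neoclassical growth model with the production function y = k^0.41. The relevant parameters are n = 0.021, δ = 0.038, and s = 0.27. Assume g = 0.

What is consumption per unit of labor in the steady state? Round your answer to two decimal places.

c* ≈ 2.10

Steady state requires s·f(k) = (n + δ)·k, i.e. s·k^α = (n + δ)·k.
Rearranging, k^(1−α) = s / (n + δ).
k^0.59 = 0.27 / (0.021 + 0.038) = 0.27 / 0.059 = 4.5763
k* = 4.5763^(1/0.59) ≈ 13.1679
y* = (k*)^α = 13.1679^0.41 ≈ 2.8774
c* = (1 − s)·y* = (1 − 0.27) × 2.8774 ≈ 2.1005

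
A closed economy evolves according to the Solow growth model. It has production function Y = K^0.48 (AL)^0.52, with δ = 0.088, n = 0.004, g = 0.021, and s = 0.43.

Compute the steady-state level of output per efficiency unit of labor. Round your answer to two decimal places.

y* = 3.43

At the steady state, Δk = 0, so s·k^α = (n + g + δ)·k.
Dividing both sides by k: k^(1−α) = s / (n + g + δ).
k^0.52 = 0.43 / (0.004 + 0.021 + 0.088) = 0.43 / 0.113 = 3.8053
k* = 3.8053^(1/0.52) ≈ 13.0657
y* = (k*)^α = 13.0657^0.48 ≈ 3.4336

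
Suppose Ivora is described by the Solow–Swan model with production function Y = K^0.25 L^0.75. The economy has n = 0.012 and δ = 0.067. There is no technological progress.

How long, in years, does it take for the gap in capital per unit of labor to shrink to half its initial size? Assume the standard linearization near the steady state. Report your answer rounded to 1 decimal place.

Near the steady state the convergence rate is λ = (1 − α)(n + δ).
λ = (1 − 0.25) × 0.079 = 0.75 × 0.079 = 0.05925
Half-life = ln 2 / λ = 0.6931 / 0.05925 ≈ 11.70 years

about 11.7 years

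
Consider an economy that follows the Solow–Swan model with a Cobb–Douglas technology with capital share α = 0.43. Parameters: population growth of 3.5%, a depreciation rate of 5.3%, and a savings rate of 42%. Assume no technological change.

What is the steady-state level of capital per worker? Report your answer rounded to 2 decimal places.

Steady state requires s·f(k) = (n + δ)·k, i.e. s·k^α = (n + δ)·k.
Rearranging, k^(1−α) = s / (n + δ).
k^0.57 = 0.42 / (0.035 + 0.053) = 0.42 / 0.088 = 4.7727
k* = 4.7727^(1/0.57) ≈ 15.5172

k* ≈ 15.52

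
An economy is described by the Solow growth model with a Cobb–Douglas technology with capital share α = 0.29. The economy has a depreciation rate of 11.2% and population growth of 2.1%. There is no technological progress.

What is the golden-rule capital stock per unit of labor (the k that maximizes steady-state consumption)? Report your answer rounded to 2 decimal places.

k_gold ≈ 3.00

The golden rule sets f'(k) = n + δ, i.e. α·k^(α−1) = n + δ.
So k^(1−α) = α / (n + δ) = 0.29 / 0.133 = 2.1805.
k_gold = 2.1805^(1/0.71) ≈ 2.9981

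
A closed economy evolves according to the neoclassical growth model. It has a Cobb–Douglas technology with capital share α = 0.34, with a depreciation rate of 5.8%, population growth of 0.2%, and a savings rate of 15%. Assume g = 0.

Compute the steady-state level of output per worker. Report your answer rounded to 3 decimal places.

In steady state, investment equals break-even investment: s·k^α = (n + δ)·k.
Dividing both sides by k: k^(1−α) = s / (n + δ).
k^0.66 = 0.15 / (0.002 + 0.058) = 0.15 / 0.060 = 2.5000
k* = 2.5000^(1/0.66) ≈ 4.0081
y* = (k*)^α = 4.0081^0.34 ≈ 1.6032

y* ≈ 1.603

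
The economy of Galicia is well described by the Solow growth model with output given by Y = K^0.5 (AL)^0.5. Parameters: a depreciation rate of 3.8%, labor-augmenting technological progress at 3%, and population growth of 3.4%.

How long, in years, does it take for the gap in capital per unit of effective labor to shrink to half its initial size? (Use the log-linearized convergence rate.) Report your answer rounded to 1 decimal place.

about 13.6 years

Near the steady state the convergence rate is λ = (1 − α)(n + g + δ).
λ = (1 − 0.5) × 0.102 = 0.5 × 0.102 = 0.0510
Half-life = ln 2 / λ = 0.6931 / 0.0510 ≈ 13.59 years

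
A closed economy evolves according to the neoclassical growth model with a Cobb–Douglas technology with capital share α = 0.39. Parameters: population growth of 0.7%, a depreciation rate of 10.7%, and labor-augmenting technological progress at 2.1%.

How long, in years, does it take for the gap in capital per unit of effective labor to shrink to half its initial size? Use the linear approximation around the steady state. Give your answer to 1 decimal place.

half-life ≈ 8.4 years

Near the steady state the convergence rate is λ = (1 − α)(n + g + δ).
λ = (1 − 0.39) × 0.135 = 0.61 × 0.135 = 0.08235
Half-life = ln 2 / λ = 0.6931 / 0.08235 ≈ 8.42 years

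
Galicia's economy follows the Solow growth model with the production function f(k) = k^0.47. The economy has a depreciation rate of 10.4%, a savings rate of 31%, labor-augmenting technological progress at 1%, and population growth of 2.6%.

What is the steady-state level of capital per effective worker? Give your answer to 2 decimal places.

At the steady state, Δk = 0, so s·k^α = (n + g + δ)·k.
Rearranging, k^(1−α) = s / (n + g + δ).
k^0.53 = 0.31 / (0.026 + 0.010 + 0.104) = 0.31 / 0.140 = 2.2143
k* = 2.2143^(1/0.53) ≈ 4.4812

k* ≈ 4.48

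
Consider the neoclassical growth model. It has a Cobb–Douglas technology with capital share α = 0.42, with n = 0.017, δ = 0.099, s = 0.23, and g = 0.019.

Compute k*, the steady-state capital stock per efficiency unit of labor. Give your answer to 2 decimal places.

k* = 2.51

Steady state requires s·f(k) = (n + g + δ)·k, i.e. s·k^α = (n + g + δ)·k.
Rearranging, k^(1−α) = s / (n + g + δ).
k^0.58 = 0.23 / (0.017 + 0.019 + 0.099) = 0.23 / 0.135 = 1.7037
k* = 1.7037^(1/0.58) ≈ 2.5058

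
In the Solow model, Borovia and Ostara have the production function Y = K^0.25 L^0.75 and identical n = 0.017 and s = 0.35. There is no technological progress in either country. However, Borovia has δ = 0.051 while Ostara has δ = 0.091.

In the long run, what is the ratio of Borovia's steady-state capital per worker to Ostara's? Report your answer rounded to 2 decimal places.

Steady-state k* = [s/(n + δ)]^(1/(1−α)), so the ratio is [ (s_B/(n + δ)_B) / (s_O/(n + δ)_O) ]^1.3333.
s_B/(n + δ)_B = 0.35/0.068 = 5.1471; s_O/(n + δ)_O = 0.35/0.108 = 3.2407.
Ratio = (5.1471/3.2407)^1.3333 = 1.5883^1.3333 ≈ 1.8531

k*_B / k*_O ≈ 1.85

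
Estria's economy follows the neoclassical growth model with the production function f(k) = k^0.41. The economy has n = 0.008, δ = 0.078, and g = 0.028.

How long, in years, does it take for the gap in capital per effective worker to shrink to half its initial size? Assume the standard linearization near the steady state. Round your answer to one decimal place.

about 10.3 years

Near the steady state the convergence rate is λ = (1 − α)(n + g + δ).
λ = (1 − 0.41) × 0.114 = 0.59 × 0.114 = 0.06726
Half-life = ln 2 / λ = 0.6931 / 0.06726 ≈ 10.30 years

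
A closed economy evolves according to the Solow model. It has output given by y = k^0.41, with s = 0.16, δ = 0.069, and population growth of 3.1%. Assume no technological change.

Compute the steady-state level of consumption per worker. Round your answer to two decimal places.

In steady state, investment equals break-even investment: s·k^α = (n + δ)·k.
Rearranging, k^(1−α) = s / (n + δ).
k^0.59 = 0.16 / (0.031 + 0.069) = 0.16 / 0.100 = 1.6000
k* = 1.6000^(1/0.59) ≈ 2.2180
y* = (k*)^α = 2.2180^0.41 ≈ 1.3863
c* = (1 − s)·y* = (1 − 0.16) × 1.3863 ≈ 1.1645

c* ≈ 1.16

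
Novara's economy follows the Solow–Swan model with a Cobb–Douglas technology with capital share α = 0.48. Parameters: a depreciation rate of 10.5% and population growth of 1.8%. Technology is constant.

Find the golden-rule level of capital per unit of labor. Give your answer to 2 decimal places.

k_gold ≈ 13.71

The golden rule sets f'(k) = n + δ, i.e. α·k^(α−1) = n + δ.
So k^(1−α) = α / (n + δ) = 0.48 / 0.123 = 3.9024.
k_gold = 3.9024^(1/0.52) ≈ 13.7144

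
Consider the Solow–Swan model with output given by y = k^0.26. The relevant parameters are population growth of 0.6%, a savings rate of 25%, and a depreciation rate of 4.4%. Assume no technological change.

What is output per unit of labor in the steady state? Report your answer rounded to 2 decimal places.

In steady state, investment equals break-even investment: s·k^α = (n + δ)·k.
Dividing both sides by k: k^(1−α) = s / (n + δ).
k^0.74 = 0.25 / (0.006 + 0.044) = 0.25 / 0.050 = 5.0000
k* = 5.0000^(1/0.74) ≈ 8.8014
y* = (k*)^α = 8.8014^0.26 ≈ 1.7603

y* = 1.76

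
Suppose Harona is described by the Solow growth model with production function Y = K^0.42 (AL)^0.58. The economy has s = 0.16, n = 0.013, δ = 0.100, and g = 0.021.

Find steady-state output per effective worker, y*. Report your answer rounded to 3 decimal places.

In steady state, investment equals break-even investment: s·k^α = (n + g + δ)·k.
Dividing both sides by k: k^(1−α) = s / (n + g + δ).
k^0.58 = 0.16 / (0.013 + 0.021 + 0.100) = 0.16 / 0.134 = 1.1940
k* = 1.1940^(1/0.58) ≈ 1.3576
y* = (k*)^α = 1.3576^0.42 ≈ 1.1370

y* ≈ 1.137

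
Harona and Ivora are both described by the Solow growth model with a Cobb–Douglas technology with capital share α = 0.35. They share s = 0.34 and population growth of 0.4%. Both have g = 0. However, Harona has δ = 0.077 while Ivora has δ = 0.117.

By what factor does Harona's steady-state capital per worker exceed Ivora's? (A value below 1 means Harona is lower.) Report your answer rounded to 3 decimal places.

ratio ≈ 1.854

Steady-state k* = [s/(n + δ)]^(1/(1−α)), so the ratio is [ (s_H/(n + δ)_H) / (s_I/(n + δ)_I) ]^1.5385.
s_H/(n + δ)_H = 0.34/0.081 = 4.1975; s_I/(n + δ)_I = 0.34/0.121 = 2.8099.
Ratio = (4.1975/2.8099)^1.5385 = 1.4938^1.5385 ≈ 1.8542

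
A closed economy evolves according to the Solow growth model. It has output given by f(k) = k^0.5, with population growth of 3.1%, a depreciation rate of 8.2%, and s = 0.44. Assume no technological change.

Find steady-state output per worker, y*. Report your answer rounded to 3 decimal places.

In steady state, investment equals break-even investment: s·k^α = (n + δ)·k.
Rearranging, k^(1−α) = s / (n + δ).
k^0.5 = 0.44 / (0.031 + 0.082) = 0.44 / 0.113 = 3.8938
k* = 3.8938^(1/0.5) ≈ 15.1617
y* = (k*)^α = 15.1617^0.5 ≈ 3.8938

y* ≈ 3.894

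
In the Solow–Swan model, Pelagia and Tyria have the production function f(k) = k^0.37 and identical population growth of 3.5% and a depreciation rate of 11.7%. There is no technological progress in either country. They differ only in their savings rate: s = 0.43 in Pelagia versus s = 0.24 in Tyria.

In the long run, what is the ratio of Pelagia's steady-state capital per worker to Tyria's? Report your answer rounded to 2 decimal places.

ratio ≈ 2.52

Steady-state k* = [s/(n + δ)]^(1/(1−α)), so the ratio is [ (s_P/(n + δ)_P) / (s_T/(n + δ)_T) ]^1.5873.
s_P/(n + δ)_P = 0.43/0.152 = 2.8289; s_T/(n + δ)_T = 0.24/0.152 = 1.5789.
Ratio = (2.8289/1.5789)^1.5873 = 1.7917^1.5873 ≈ 2.5235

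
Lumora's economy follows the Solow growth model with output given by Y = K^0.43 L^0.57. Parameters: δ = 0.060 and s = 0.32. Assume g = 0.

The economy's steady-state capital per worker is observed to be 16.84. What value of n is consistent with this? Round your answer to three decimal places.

Steady state requires s·f(k) = (n + δ)·k, i.e. s·k^α = (n + δ)·k.
So s / (n + δ) = (k*)^(1−α) = 16.84^0.57 = 5.0005.
Therefore n + δ = s / 5.0005 = 0.32 / 5.0005 = 0.0640, so n = 0.0640 − 0.060 = 0.0040.

n ≈ 0.004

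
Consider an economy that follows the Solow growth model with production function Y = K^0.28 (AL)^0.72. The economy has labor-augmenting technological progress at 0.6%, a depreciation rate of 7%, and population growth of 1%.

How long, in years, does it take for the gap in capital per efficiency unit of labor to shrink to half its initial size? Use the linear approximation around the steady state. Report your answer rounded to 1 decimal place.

half-life ≈ 11.2 years

Near the steady state the convergence rate is λ = (1 − α)(n + g + δ).
λ = (1 − 0.28) × 0.086 = 0.72 × 0.086 = 0.06192
Half-life = ln 2 / λ = 0.6931 / 0.06192 ≈ 11.19 years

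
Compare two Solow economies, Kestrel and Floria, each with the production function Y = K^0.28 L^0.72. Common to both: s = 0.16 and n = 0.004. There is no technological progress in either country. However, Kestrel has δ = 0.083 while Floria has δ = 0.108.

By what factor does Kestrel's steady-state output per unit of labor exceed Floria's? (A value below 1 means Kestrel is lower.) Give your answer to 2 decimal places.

y*_K / y*_F ≈ 1.10

Steady-state y* = [s/(n + δ)]^(α/(1−α)), so the ratio is [ (s_K/(n + δ)_K) / (s_F/(n + δ)_F) ]^0.3889.
s_K/(n + δ)_K = 0.16/0.087 = 1.8391; s_F/(n + δ)_F = 0.16/0.112 = 1.4286.
Ratio = (1.8391/1.4286)^0.3889 = 1.2873^0.3889 ≈ 1.1032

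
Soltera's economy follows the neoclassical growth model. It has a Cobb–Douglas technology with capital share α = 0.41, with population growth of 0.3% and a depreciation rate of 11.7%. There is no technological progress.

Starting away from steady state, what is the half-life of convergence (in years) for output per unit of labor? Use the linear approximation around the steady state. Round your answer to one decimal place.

about 9.8 years

Near the steady state the convergence rate is λ = (1 − α)(n + δ).
λ = (1 − 0.41) × 0.120 = 0.59 × 0.120 = 0.0708
Half-life = ln 2 / λ = 0.6931 / 0.0708 ≈ 9.79 years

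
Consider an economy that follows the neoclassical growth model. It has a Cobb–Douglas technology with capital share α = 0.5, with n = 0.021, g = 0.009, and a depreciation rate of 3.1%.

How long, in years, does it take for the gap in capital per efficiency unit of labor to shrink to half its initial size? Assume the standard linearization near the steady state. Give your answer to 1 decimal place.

Near the steady state the convergence rate is λ = (1 − α)(n + g + δ).
λ = (1 − 0.5) × 0.061 = 0.5 × 0.061 = 0.0305
Half-life = ln 2 / λ = 0.6931 / 0.0305 ≈ 22.72 years

about 22.7 years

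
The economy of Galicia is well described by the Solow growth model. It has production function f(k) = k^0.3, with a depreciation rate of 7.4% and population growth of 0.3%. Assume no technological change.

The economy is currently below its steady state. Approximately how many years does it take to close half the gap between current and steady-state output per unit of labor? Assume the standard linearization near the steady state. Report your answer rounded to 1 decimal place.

about 12.9 years

Near the steady state the convergence rate is λ = (1 − α)(n + δ).
λ = (1 − 0.3) × 0.077 = 0.7 × 0.077 = 0.0539
Half-life = ln 2 / λ = 0.6931 / 0.0539 ≈ 12.86 years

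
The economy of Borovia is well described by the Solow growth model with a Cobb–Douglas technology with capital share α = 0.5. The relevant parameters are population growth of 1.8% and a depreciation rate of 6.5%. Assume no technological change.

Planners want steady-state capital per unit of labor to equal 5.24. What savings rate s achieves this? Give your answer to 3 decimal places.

Steady state requires s·f(k) = (n + δ)·k, i.e. s·k^α = (n + δ)·k.
So s / (n + δ) = (k*)^(1−α) = 5.24^0.5 = 2.2891.
Therefore s = 2.2891 × (n + δ) = 2.2891 × 0.083 = 0.1900.

s ≈ 0.190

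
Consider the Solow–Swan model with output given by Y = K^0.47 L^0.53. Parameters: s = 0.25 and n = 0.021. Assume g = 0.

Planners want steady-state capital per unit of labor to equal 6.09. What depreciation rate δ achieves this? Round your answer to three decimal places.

In steady state, investment equals break-even investment: s·k^α = (n + δ)·k.
So s / (n + δ) = (k*)^(1−α) = 6.09^0.53 = 2.6052.
Therefore n + δ = s / 2.6052 = 0.25 / 2.6052 = 0.0960, so δ = 0.0960 − 0.021 = 0.0750.

δ ≈ 0.075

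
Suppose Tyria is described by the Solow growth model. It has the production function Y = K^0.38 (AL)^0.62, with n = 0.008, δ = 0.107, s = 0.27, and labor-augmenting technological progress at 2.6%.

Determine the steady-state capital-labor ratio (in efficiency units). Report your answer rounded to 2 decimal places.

k* = 2.85

Steady state requires s·f(k) = (n + g + δ)·k, i.e. s·k^α = (n + g + δ)·k.
Rearranging, k^(1−α) = s / (n + g + δ).
k^0.62 = 0.27 / (0.008 + 0.026 + 0.107) = 0.27 / 0.141 = 1.9149
k* = 1.9149^(1/0.62) ≈ 2.8515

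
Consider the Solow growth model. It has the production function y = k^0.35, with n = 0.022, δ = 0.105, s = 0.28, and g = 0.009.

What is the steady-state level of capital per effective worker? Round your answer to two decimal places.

k* ≈ 3.04

At the steady state, Δk = 0, so s·k^α = (n + g + δ)·k.
Dividing both sides by k: k^(1−α) = s / (n + g + δ).
k^0.65 = 0.28 / (0.022 + 0.009 + 0.105) = 0.28 / 0.136 = 2.0588
k* = 2.0588^(1/0.65) ≈ 3.0373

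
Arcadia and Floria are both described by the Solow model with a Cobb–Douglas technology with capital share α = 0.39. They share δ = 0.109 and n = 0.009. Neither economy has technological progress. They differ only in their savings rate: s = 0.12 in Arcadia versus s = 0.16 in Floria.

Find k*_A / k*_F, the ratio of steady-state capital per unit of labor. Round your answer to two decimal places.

ratio ≈ 0.62

Steady-state k* = [s/(n + δ)]^(1/(1−α)), so the ratio is [ (s_A/(n + δ)_A) / (s_F/(n + δ)_F) ]^1.6393.
s_A/(n + δ)_A = 0.12/0.118 = 1.0169; s_F/(n + δ)_F = 0.16/0.118 = 1.3559.
Ratio = (1.0169/1.3559)^1.6393 = 0.7500^1.6393 ≈ 0.6240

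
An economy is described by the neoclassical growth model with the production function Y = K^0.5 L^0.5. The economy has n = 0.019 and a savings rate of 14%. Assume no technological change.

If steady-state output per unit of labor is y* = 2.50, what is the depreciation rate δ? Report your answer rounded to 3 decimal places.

Steady state requires s·f(k) = (n + δ)·k, i.e. s·k^α = (n + δ)·k.
Since y* = [s/(n + δ)]^(α/(1−α)), we have s/(n + δ) = (y*)^((1−α)/α) = 2.50^1 = 2.5000.
Therefore n + δ = s / 2.5000 = 0.14 / 2.5000 = 0.0560, so δ = 0.0560 − 0.019 = 0.0370.

δ ≈ 0.037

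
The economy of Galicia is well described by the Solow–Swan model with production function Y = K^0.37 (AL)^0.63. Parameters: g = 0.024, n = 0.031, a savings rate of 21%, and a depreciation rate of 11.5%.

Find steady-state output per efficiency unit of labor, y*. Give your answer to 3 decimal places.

y* ≈ 1.132

At the steady state, Δk = 0, so s·k^α = (n + g + δ)·k.
Rearranging, k^(1−α) = s / (n + g + δ).
k^0.63 = 0.21 / (0.031 + 0.024 + 0.115) = 0.21 / 0.170 = 1.2353
k* = 1.2353^(1/0.63) ≈ 1.3985
y* = (k*)^α = 1.3985^0.37 ≈ 1.1321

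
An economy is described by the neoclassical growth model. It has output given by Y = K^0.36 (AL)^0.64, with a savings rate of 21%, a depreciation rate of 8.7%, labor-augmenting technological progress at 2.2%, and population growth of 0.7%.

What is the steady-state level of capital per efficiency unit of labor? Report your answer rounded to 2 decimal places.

k* = 2.53

In steady state, investment equals break-even investment: s·k^α = (n + g + δ)·k.
Rearranging, k^(1−α) = s / (n + g + δ).
k^0.64 = 0.21 / (0.007 + 0.022 + 0.087) = 0.21 / 0.116 = 1.8103
k* = 1.8103^(1/0.64) ≈ 2.5278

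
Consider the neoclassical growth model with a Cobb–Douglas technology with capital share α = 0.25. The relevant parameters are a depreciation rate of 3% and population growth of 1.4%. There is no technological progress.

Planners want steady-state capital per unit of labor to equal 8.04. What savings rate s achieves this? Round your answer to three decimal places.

s ≈ 0.210

Steady state requires s·f(k) = (n + δ)·k, i.e. s·k^α = (n + δ)·k.
So s / (n + δ) = (k*)^(1−α) = 8.04^0.75 = 4.7747.
Therefore s = 4.7747 × (n + δ) = 4.7747 × 0.044 = 0.2101.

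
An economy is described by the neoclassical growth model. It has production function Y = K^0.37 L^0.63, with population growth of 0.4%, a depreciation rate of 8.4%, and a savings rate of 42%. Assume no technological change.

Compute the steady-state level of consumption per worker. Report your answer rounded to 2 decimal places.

c* = 1.45

At the steady state, Δk = 0, so s·k^α = (n + δ)·k.
Rearranging, k^(1−α) = s / (n + δ).
k^0.63 = 0.42 / (0.004 + 0.084) = 0.42 / 0.088 = 4.7727
k* = 4.7727^(1/0.63) ≈ 11.9510
y* = (k*)^α = 11.9510^0.37 ≈ 2.5040
c* = (1 − s)·y* = (1 − 0.42) × 2.5040 ≈ 1.4523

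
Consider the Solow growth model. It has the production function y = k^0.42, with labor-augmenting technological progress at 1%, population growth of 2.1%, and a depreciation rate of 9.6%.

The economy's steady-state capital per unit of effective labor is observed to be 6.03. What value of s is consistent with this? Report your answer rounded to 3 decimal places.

Steady state requires s·f(k) = (n + g + δ)·k, i.e. s·k^α = (n + g + δ)·k.
So s / (n + g + δ) = (k*)^(1−α) = 6.03^0.58 = 2.8352.
Therefore s = 2.8352 × (n + g + δ) = 2.8352 × 0.127 = 0.3601.

s ≈ 0.360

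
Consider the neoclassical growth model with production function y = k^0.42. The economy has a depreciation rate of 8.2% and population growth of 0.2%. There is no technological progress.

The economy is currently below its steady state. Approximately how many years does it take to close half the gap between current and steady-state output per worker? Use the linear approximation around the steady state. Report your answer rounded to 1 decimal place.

Near the steady state the convergence rate is λ = (1 − α)(n + δ).
λ = (1 − 0.42) × 0.084 = 0.58 × 0.084 = 0.04872
Half-life = ln 2 / λ = 0.6931 / 0.04872 ≈ 14.23 years

t_½ ≈ 14.2 years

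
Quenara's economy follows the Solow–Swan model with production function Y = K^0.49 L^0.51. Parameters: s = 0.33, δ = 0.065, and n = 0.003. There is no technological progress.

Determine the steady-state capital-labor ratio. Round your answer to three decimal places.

k* ≈ 22.136

In steady state, investment equals break-even investment: s·k^α = (n + δ)·k.
Rearranging, k^(1−α) = s / (n + δ).
k^0.51 = 0.33 / (0.003 + 0.065) = 0.33 / 0.068 = 4.8529
k* = 4.8529^(1/0.51) ≈ 22.1361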